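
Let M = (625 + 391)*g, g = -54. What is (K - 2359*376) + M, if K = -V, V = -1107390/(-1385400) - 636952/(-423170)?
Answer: -1840562979754637/1954199060 ≈ -9.4185e+5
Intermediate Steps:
M = -54864 (M = (625 + 391)*(-54) = 1016*(-54) = -54864)
V = 4503491757/1954199060 (V = -1107390*(-1/1385400) - 636952*(-1/423170) = 36913/46180 + 318476/211585 = 4503491757/1954199060 ≈ 2.3045)
K = -4503491757/1954199060 (K = -1*4503491757/1954199060 = -4503491757/1954199060 ≈ -2.3045)
(K - 2359*376) + M = (-4503491757/1954199060 - 2359*376) - 54864 = (-4503491757/1954199060 - 886984) - 54864 = -1733347802526797/1954199060 - 54864 = -1840562979754637/1954199060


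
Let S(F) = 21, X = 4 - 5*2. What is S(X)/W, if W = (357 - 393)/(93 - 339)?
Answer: 287/2 ≈ 143.50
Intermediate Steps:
X = -6 (X = 4 - 10 = -6)
W = 6/41 (W = -36/(-246) = -36*(-1/246) = 6/41 ≈ 0.14634)
S(X)/W = 21/(6/41) = 21*(41/6) = 287/2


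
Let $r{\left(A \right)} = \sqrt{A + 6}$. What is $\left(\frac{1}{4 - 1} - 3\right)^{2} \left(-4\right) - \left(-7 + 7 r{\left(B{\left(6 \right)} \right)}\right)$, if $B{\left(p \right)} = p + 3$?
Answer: $- \frac{193}{9} - 7 \sqrt{15} \approx -48.555$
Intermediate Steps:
$B{\left(p \right)} = 3 + p$
$r{\left(A \right)} = \sqrt{6 + A}$
$\left(\frac{1}{4 - 1} - 3\right)^{2} \left(-4\right) - \left(-7 + 7 r{\left(B{\left(6 \right)} \right)}\right) = \left(\frac{1}{4 - 1} - 3\right)^{2} \left(-4\right) + \left(7 - 7 \sqrt{6 + \left(3 + 6\right)}\right) = \left(\frac{1}{3} - 3\right)^{2} \left(-4\right) + \left(7 - 7 \sqrt{6 + 9}\right) = \left(\frac{1}{3} - 3\right)^{2} \left(-4\right) + \left(7 - 7 \sqrt{15}\right) = \left(- \frac{8}{3}\right)^{2} \left(-4\right) + \left(7 - 7 \sqrt{15}\right) = \frac{64}{9} \left(-4\right) + \left(7 - 7 \sqrt{15}\right) = - \frac{256}{9} + \left(7 - 7 \sqrt{15}\right) = - \frac{193}{9} - 7 \sqrt{15}$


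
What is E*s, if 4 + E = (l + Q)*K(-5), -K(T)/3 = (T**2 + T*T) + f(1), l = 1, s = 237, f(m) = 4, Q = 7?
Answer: -308100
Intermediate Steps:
K(T) = -12 - 6*T**2 (K(T) = -3*((T**2 + T*T) + 4) = -3*((T**2 + T**2) + 4) = -3*(2*T**2 + 4) = -3*(4 + 2*T**2) = -12 - 6*T**2)
E = -1300 (E = -4 + (1 + 7)*(-12 - 6*(-5)**2) = -4 + 8*(-12 - 6*25) = -4 + 8*(-12 - 150) = -4 + 8*(-162) = -4 - 1296 = -1300)
E*s = -1300*237 = -308100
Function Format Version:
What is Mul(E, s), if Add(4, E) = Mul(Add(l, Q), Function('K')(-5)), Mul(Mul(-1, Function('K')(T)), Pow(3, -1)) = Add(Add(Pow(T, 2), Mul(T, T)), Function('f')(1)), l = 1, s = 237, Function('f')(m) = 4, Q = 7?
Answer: -308100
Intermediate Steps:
Function('K')(T) = Add(-12, Mul(-6, Pow(T, 2))) (Function('K')(T) = Mul(-3, Add(Add(Pow(T, 2), Mul(T, T)), 4)) = Mul(-3, Add(Add(Pow(T, 2), Pow(T, 2)), 4)) = Mul(-3, Add(Mul(2, Pow(T, 2)), 4)) = Mul(-3, Add(4, Mul(2, Pow(T, 2)))) = Add(-12, Mul(-6, Pow(T, 2))))
E = -1300 (E = Add(-4, Mul(Add(1, 7), Add(-12, Mul(-6, Pow(-5, 2))))) = Add(-4, Mul(8, Add(-12, Mul(-6, 25)))) = Add(-4, Mul(8, Add(-12, -150))) = Add(-4, Mul(8, -162)) = Add(-4, -1296) = -1300)
Mul(E, s) = Mul(-1300, 237) = -308100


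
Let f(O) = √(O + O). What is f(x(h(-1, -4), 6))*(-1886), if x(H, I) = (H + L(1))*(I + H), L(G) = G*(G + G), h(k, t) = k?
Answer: -1886*√10 ≈ -5964.1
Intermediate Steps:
L(G) = 2*G² (L(G) = G*(2*G) = 2*G²)
x(H, I) = (2 + H)*(H + I) (x(H, I) = (H + 2*1²)*(I + H) = (H + 2*1)*(H + I) = (H + 2)*(H + I) = (2 + H)*(H + I))
f(O) = √2*√O (f(O) = √(2*O) = √2*√O)
f(x(h(-1, -4), 6))*(-1886) = (√2*√((-1)² + 2*(-1) + 2*6 - 1*6))*(-1886) = (√2*√(1 - 2 + 12 - 6))*(-1886) = (√2*√5)*(-1886) = √10*(-1886) = -1886*√10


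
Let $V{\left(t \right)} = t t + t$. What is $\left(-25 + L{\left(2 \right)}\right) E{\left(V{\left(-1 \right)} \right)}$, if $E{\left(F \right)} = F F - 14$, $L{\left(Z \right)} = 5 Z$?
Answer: $210$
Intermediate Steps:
$V{\left(t \right)} = t + t^{2}$ ($V{\left(t \right)} = t^{2} + t = t + t^{2}$)
$E{\left(F \right)} = -14 + F^{2}$ ($E{\left(F \right)} = F^{2} - 14 = -14 + F^{2}$)
$\left(-25 + L{\left(2 \right)}\right) E{\left(V{\left(-1 \right)} \right)} = \left(-25 + 5 \cdot 2\right) \left(-14 + \left(- (1 - 1)\right)^{2}\right) = \left(-25 + 10\right) \left(-14 + \left(\left(-1\right) 0\right)^{2}\right) = - 15 \left(-14 + 0^{2}\right) = - 15 \left(-14 + 0\right) = \left(-15\right) \left(-14\right) = 210$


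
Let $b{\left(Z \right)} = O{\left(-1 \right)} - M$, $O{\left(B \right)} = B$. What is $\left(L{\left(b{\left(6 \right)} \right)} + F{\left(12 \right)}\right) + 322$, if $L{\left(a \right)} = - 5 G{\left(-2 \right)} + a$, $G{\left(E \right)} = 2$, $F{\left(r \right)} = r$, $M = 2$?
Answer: $321$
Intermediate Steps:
$b{\left(Z \right)} = -3$ ($b{\left(Z \right)} = -1 - 2 = -3$)
$L{\left(a \right)} = -10 + a$ ($L{\left(a \right)} = \left(-5\right) 2 + a = -10 + a$)
$\left(L{\left(b{\left(6 \right)} \right)} + F{\left(12 \right)}\right) + 322 = \left(\left(-10 - 3\right) + 12\right) + 322 = \left(-13 + 12\right) + 322 = -1 + 322 = 321$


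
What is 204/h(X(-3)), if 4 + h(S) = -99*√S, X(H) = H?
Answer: -816/29419 + 20196*I*√3/29419 ≈ -0.027737 + 1.189*I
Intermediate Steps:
h(S) = -4 - 99*√S
204/h(X(-3)) = 204/(-4 - 99*I*√3)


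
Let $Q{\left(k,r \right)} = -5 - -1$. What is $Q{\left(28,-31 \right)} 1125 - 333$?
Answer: $-4833$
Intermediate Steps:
$Q{\left(k,r \right)} = -4$ ($Q{\left(k,r \right)} = -5 + 1 = -4$)
$Q{\left(28,-31 \right)} 1125 - 333 = \left(-4\right) 1125 - 333 = -4500 - 333 = -4833$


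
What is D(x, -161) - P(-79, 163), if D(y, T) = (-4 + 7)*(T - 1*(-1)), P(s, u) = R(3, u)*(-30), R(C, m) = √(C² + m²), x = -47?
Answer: -480 + 30*√26578 ≈ 4410.8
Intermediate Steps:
P(s, u) = -30*√(9 + u²) (P(s, u) = √(3² + u²)*(-30) = √(9 + u²)*(-30) = -30*√(9 + u²))
D(y, T) = 3 + 3*T (D(y, T) = 3*(T + 1) = 3*(1 + T) = 3 + 3*T)
D(x, -161) - P(-79, 163) = (3 + 3*(-161)) - (-30)*√(9 + 163²) = (3 - 483) - (-30)*√(9 + 26569) = -480 - (-30)*√26578 = -480 + 30*√26578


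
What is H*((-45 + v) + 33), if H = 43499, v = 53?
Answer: 1783459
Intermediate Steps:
H*((-45 + v) + 33) = 43499*((-45 + 53) + 33) = 43499*(8 + 33) = 43499*41 = 1783459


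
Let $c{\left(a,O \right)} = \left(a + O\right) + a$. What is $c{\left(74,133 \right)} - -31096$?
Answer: $31377$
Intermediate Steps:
$c{\left(a,O \right)} = O + 2 a$ ($c{\left(a,O \right)} = \left(O + a\right) + a = O + 2 a$)
$c{\left(74,133 \right)} - -31096 = \left(133 + 2 \cdot 74\right) - -31096 = \left(133 + 148\right) + 31096 = 281 + 31096 = 31377$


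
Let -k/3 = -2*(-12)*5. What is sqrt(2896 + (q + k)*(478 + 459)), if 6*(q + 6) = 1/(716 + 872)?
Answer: I*sqrt(7717578410082)/4764 ≈ 583.13*I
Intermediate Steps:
q = -57167/9528 (q = -6 + 1/(6*(716 + 872)) = -6 + (1/6)/1588 = -6 + (1/6)*(1/1588) = -6 + 1/9528 = -57167/9528 ≈ -5.9999)
k = -360 (k = -3*(-2*(-12))*5 = -72*5 = -3*120 = -360)
sqrt(2896 + (q + k)*(478 + 459)) = sqrt(2896 + (-57167/9528 - 360)*(478 + 459)) = sqrt(2896 - 3487247/9528*937) = sqrt(2896 - 3267550439/9528) = sqrt(-3239957351/9528) = I*sqrt(7717578410082)/4764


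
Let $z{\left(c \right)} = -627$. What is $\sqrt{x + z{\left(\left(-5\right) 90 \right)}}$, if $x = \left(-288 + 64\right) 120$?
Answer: $i \sqrt{27507} \approx 165.85 i$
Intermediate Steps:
$x = -26880$ ($x = \left(-224\right) 120 = -26880$)
$\sqrt{x + z{\left(\left(-5\right) 90 \right)}} = \sqrt{-26880 - 627} = \sqrt{-27507} = i \sqrt{27507}$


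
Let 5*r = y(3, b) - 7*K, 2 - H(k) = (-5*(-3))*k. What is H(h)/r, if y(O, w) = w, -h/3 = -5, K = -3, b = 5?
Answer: -1115/26 ≈ -42.885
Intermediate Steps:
h = 15 (h = -3*(-5) = 15)
H(k) = 2 - 15*k (H(k) = 2 - (-5*(-3))*k = 2 - 15*k)
r = 26/5 (r = (5 - 7*(-3))/5 = (5 + 21)/5 = (⅕)*26 = 26/5 ≈ 5.2000)
H(h)/r = (2 - 15*15)/(26/5) = (2 - 225)*(5/26) = -223*5/26 = -1115/26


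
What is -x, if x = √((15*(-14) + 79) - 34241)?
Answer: -2*I*√8593 ≈ -185.4*I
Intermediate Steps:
x = 2*I*√8593 (x = √((-210 + 79) - 34241) = √(-131 - 34241) = √(-34372) = 2*I*√8593 ≈ 185.4*I)
-x = -2*I*√8593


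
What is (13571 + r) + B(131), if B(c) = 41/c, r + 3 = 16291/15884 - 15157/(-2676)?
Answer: 858963152605/63275358 ≈ 13575.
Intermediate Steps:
r = 1782179/483018 (r = -3 + (16291/15884 - 15157/(-2676)) = -3 + (16291*(1/15884) - 15157*(-1/2676)) = -3 + (1481/1444 + 15157/2676) = -3 + 3231233/483018 = 1782179/483018 ≈ 3.6897)
(13571 + r) + B(131) = (13571 + 1782179/483018) + 41/131 = 6556819457/483018 + 41*(1/131) = 6556819457/483018 + 41/131 = 858963152605/63275358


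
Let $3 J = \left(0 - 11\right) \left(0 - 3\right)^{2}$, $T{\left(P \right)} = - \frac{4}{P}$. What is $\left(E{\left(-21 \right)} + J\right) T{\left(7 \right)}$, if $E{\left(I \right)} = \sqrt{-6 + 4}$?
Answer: $\frac{132}{7} - \frac{4 i \sqrt{2}}{7} \approx 18.857 - 0.80812 i$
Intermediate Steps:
$E{\left(I \right)} = i \sqrt{2}$ ($E{\left(I \right)} = \sqrt{-2} = i \sqrt{2}$)
$J = -33$ ($J = \frac{\left(0 - 11\right) \left(0 - 3\right)^{2}}{3} = \frac{\left(0 - 11\right) \left(-3\right)^{2}}{3} = \frac{\left(-11\right) 9}{3} = \frac{1}{3} \left(-99\right) = -33$)
$\left(E{\left(-21 \right)} + J\right) T{\left(7 \right)} = \left(i \sqrt{2} - 33\right) \left(- \frac{4}{7}\right) = \left(-33 + i \sqrt{2}\right) \left(\left(-4\right) \frac{1}{7}\right) = \left(-33 + i \sqrt{2}\right) \left(- \frac{4}{7}\right) = \frac{132}{7} - \frac{4 i \sqrt{2}}{7}$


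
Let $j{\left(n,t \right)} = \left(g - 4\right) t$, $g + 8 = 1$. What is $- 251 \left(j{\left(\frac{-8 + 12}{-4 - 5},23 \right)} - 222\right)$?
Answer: $119225$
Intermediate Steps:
$g = -7$ ($g = -8 + 1 = -7$)
$j{\left(n,t \right)} = - 11 t$ ($j{\left(n,t \right)} = \left(-7 - 4\right) t = - 11 t$)
$- 251 \left(j{\left(\frac{-8 + 12}{-4 - 5},23 \right)} - 222\right) = - 251 \left(\left(-11\right) 23 - 222\right) = - 251 \left(-253 - 222\right) = \left(-251\right) \left(-475\right) = 119225$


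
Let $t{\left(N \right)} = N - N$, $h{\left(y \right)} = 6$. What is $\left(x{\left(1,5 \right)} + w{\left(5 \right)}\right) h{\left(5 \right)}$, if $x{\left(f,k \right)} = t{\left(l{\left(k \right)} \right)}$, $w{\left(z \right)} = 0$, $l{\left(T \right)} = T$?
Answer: $0$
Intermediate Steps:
$t{\left(N \right)} = 0$
$x{\left(f,k \right)} = 0$
$\left(x{\left(1,5 \right)} + w{\left(5 \right)}\right) h{\left(5 \right)} = \left(0 + 0\right) 6 = 0 \cdot 6 = 0$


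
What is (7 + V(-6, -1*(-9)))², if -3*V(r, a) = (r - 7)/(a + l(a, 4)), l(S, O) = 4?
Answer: 484/9 ≈ 53.778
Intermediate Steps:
V(r, a) = -(-7 + r)/(3*(4 + a)) (V(r, a) = -(r - 7)/(3*(a + 4)) = -(-7 + r)/(3*(4 + a)))
(7 + V(-6, -1*(-9)))² = (7 + (7 - 1*(-6))/(3*(4 - 1*(-9))))² = (7 + (7 + 6)/(3*(4 + 9)))² = (7 + (⅓)*13/13)² = (7 + (⅓)*(1/13)*13)² = (7 + ⅓)² = (22/3)² = 484/9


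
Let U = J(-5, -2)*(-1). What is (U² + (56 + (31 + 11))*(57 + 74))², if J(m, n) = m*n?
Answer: 167391844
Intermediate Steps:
U = -10 (U = -5*(-2)*(-1) = 10*(-1) = -10)
(U² + (56 + (31 + 11))*(57 + 74))² = ((-10)² + (56 + (31 + 11))*(57 + 74))² = (100 + (56 + 42)*131)² = (100 + 98*131)² = (100 + 12838)² = 12938² = 167391844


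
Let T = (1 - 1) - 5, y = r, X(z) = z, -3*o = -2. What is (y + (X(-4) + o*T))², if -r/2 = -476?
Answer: 8031556/9 ≈ 8.9240e+5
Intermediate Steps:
o = ⅔ (o = -⅓*(-2) = ⅔ ≈ 0.66667)
r = 952 (r = -2*(-476) = 952)
y = 952
T = -5 (T = 0 - 5 = -5)
(y + (X(-4) + o*T))² = (952 + (-4 + (⅔)*(-5)))² = (952 + (-4 - 10/3))² = (952 - 22/3)² = (2834/3)² = 8031556/9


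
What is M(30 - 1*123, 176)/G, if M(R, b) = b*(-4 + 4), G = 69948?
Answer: 0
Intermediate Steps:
M(R, b) = 0 (M(R, b) = b*0 = 0)
M(30 - 1*123, 176)/G = 0/69948 = 0*(1/69948) = 0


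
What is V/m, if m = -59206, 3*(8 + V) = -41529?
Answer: 13851/59206 ≈ 0.23395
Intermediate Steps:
V = -13851 (V = -8 + (⅓)*(-41529) = -8 - 13843 = -13851)
V/m = -13851/(-59206) = -13851*(-1/59206) = 13851/59206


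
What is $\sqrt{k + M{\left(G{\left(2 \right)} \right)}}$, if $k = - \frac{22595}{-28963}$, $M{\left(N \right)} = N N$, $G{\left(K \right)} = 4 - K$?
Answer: $\frac{3 \sqrt{445537829}}{28963} \approx 2.1864$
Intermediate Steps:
$M{\left(N \right)} = N^{2}$
$k = \frac{22595}{28963}$ ($k = \left(-22595\right) \left(- \frac{1}{28963}\right) = \frac{22595}{28963} \approx 0.78013$)
$\sqrt{k + M{\left(G{\left(2 \right)} \right)}} = \sqrt{\frac{22595}{28963} + \left(4 - 2\right)^{2}} = \sqrt{\frac{22595}{28963} + 2^{2}} = \sqrt{\frac{22595}{28963} + 4} = \sqrt{\frac{138447}{28963}} = \frac{3 \sqrt{445537829}}{28963}$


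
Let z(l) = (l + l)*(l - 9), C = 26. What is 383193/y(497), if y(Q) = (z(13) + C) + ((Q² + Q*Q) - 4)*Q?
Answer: 127731/81841696 ≈ 0.0015607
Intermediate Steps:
z(l) = 2*l*(-9 + l) (z(l) = (2*l)*(-9 + l) = 2*l*(-9 + l))
y(Q) = 130 + Q*(-4 + 2*Q²) (y(Q) = (2*13*(-9 + 13) + 26) + ((Q² + Q*Q) - 4)*Q = (2*13*4 + 26) + ((Q² + Q²) - 4)*Q = (104 + 26) + (2*Q² - 4)*Q = 130 + (-4 + 2*Q²)*Q = 130 + Q*(-4 + 2*Q²))
383193/y(497) = 383193/(130 - 4*497 + 2*497³) = 383193/(130 - 1988 + 2*122763473) = 383193/(130 - 1988 + 245526946) = 383193/245525088 = 383193*(1/245525088) = 127731/81841696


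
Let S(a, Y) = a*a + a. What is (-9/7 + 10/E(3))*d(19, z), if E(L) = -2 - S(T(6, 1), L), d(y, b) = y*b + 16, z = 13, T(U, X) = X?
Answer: -13939/14 ≈ -995.64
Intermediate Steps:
S(a, Y) = a + a² (S(a, Y) = a² + a = a + a²)
d(y, b) = 16 + b*y (d(y, b) = b*y + 16 = 16 + b*y)
E(L) = -4 (E(L) = -2 - (1 + 1) = -2 - 2 = -4)
(-9/7 + 10/E(3))*d(19, z) = (-9/7 + 10/(-4))*(16 + 13*19) = (-9*⅐ + 10*(-¼))*(16 + 247) = (-9/7 - 5/2)*263 = -53/14*263 = -13939/14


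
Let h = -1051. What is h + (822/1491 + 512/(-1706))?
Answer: -445455501/423941 ≈ -1050.7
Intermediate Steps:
h + (822/1491 + 512/(-1706)) = -1051 + (822/1491 + 512/(-1706)) = -1051 + (822*(1/1491) + 512*(-1/1706)) = -1051 + (274/497 - 256/853) = -1051 + 106490/423941 = -445455501/423941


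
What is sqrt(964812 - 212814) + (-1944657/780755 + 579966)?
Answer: 452809409673/780755 + sqrt(751998) ≈ 5.8083e+5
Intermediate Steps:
sqrt(964812 - 212814) + (-1944657/780755 + 579966) = sqrt(751998) + (-1944657*1/780755 + 579966) = sqrt(751998) + (-1944657/780755 + 579966) = sqrt(751998) + 452809409673/780755 = 452809409673/780755 + sqrt(751998)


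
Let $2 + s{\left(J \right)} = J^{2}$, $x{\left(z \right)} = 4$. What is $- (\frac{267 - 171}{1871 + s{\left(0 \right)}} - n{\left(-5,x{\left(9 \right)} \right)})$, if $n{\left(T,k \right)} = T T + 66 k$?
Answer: $\frac{180015}{623} \approx 288.95$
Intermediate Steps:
$s{\left(J \right)} = -2 + J^{2}$
$n{\left(T,k \right)} = T^{2} + 66 k$
$- (\frac{267 - 171}{1871 + s{\left(0 \right)}} - n{\left(-5,x{\left(9 \right)} \right)}) = - (\frac{267 - 171}{1871 - \left(2 - 0^{2}\right)} - \left(\left(-5\right)^{2} + 66 \cdot 4\right)) = - (\frac{96}{1871 + \left(-2 + 0\right)} - \left(25 + 264\right)) = - (\frac{96}{1871 - 2} - 289) = - (\frac{96}{1869} - 289) = - (96 \cdot \frac{1}{1869} - 289) = - (\frac{32}{623} - 289) = \left(-1\right) \left(- \frac{180015}{623}\right) = \frac{180015}{623}$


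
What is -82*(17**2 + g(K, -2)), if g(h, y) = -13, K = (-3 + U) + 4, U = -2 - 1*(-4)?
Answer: -22632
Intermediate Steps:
U = 2 (U = -2 + 4 = 2)
K = 3 (K = (-3 + 2) + 4 = -1 + 4 = 3)
-82*(17**2 + g(K, -2)) = -82*(17**2 - 13) = -82*(289 - 13) = -82*276 = -22632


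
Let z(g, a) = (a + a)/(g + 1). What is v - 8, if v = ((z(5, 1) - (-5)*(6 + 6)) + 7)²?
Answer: 40732/9 ≈ 4525.8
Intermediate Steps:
z(g, a) = 2*a/(1 + g) (z(g, a) = (2*a)/(1 + g) = 2*a/(1 + g))
v = 40804/9 (v = ((2*1/(1 + 5) - (-5)*(6 + 6)) + 7)² = ((2*1/6 - (-5)*12) + 7)² = ((2*1*(⅙) - 1*(-60)) + 7)² = ((⅓ + 60) + 7)² = (181/3 + 7)² = (202/3)² = 40804/9 ≈ 4533.8)
v - 8 = 40804/9 - 8 = 40732/9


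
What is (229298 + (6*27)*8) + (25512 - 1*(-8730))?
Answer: 264836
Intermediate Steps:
(229298 + (6*27)*8) + (25512 - 1*(-8730)) = (229298 + 162*8) + (25512 + 8730) = (229298 + 1296) + 34242 = 230594 + 34242 = 264836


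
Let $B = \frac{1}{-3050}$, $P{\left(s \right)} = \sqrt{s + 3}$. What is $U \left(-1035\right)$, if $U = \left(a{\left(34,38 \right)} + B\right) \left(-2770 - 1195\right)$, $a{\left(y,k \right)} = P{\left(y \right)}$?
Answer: $- \frac{2691}{2} + 4103775 \sqrt{37} \approx 2.4961 \cdot 10^{7}$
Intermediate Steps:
$P{\left(s \right)} = \sqrt{3 + s}$
$a{\left(y,k \right)} = \sqrt{3 + y}$
$B = - \frac{1}{3050} \approx -0.00032787$
$U = \frac{13}{10} - 3965 \sqrt{37}$ ($U = \left(\sqrt{3 + 34} - \frac{1}{3050}\right) \left(-2770 - 1195\right) = \left(\sqrt{37} - \frac{1}{3050}\right) \left(-3965\right) = \left(- \frac{1}{3050} + \sqrt{37}\right) \left(-3965\right) = \frac{13}{10} - 3965 \sqrt{37} \approx -24117.0$)
$U \left(-1035\right) = \left(\frac{13}{10} - 3965 \sqrt{37}\right) \left(-1035\right) = - \frac{2691}{2} + 4103775 \sqrt{37}$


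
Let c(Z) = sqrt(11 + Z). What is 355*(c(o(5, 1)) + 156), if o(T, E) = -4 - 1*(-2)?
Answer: 56445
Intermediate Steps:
o(T, E) = -2 (o(T, E) = -4 + 2 = -2)
355*(c(o(5, 1)) + 156) = 355*(sqrt(11 - 2) + 156) = 355*(sqrt(9) + 156) = 355*(3 + 156) = 355*159 = 56445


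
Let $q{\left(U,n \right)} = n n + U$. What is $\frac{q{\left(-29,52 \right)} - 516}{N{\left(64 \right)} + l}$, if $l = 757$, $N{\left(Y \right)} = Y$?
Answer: $\frac{2159}{821} \approx 2.6297$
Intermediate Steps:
$q{\left(U,n \right)} = U + n^{2}$ ($q{\left(U,n \right)} = n^{2} + U = U + n^{2}$)
$\frac{q{\left(-29,52 \right)} - 516}{N{\left(64 \right)} + l} = \frac{\left(-29 + 52^{2}\right) - 516}{64 + 757} = \frac{\left(-29 + 2704\right) - 516}{821} = \left(2675 - 516\right) \frac{1}{821} = 2159 \cdot \frac{1}{821} = \frac{2159}{821}$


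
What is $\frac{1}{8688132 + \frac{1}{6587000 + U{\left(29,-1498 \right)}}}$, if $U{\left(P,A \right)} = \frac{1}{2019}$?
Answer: $\frac{13299153001}{115544796760886151} \approx 1.151 \cdot 10^{-7}$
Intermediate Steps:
$U{\left(P,A \right)} = \frac{1}{2019}$
$\frac{1}{8688132 + \frac{1}{6587000 + U{\left(29,-1498 \right)}}} = \frac{1}{8688132 + \frac{1}{6587000 + \frac{1}{2019}}} = \frac{1}{8688132 + \frac{1}{\frac{13299153001}{2019}}} = \frac{1}{8688132 + \frac{2019}{13299153001}} = \frac{1}{\frac{115544796760886151}{13299153001}} = \frac{13299153001}{115544796760886151}$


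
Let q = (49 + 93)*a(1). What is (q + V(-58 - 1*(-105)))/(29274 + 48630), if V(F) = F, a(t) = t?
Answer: 21/8656 ≈ 0.0024261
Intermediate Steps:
q = 142 (q = (49 + 93)*1 = 142*1 = 142)
(q + V(-58 - 1*(-105)))/(29274 + 48630) = (142 + (-58 - 1*(-105)))/(29274 + 48630) = (142 + (-58 + 105))/77904 = (142 + 47)*(1/77904) = 189*(1/77904) = 21/8656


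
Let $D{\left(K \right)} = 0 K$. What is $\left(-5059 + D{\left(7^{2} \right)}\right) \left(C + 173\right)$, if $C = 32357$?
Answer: $-164569270$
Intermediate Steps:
$D{\left(K \right)} = 0$
$\left(-5059 + D{\left(7^{2} \right)}\right) \left(C + 173\right) = \left(-5059 + 0\right) \left(32357 + 173\right) = \left(-5059\right) 32530 = -164569270$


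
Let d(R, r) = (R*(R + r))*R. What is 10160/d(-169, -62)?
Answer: -10160/6597591 ≈ -0.0015400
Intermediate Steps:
d(R, r) = R²*(R + r)
10160/d(-169, -62) = 10160/(((-169)²*(-169 - 62))) = 10160/((28561*(-231))) = 10160/(-6597591) = 10160*(-1/6597591) = -10160/6597591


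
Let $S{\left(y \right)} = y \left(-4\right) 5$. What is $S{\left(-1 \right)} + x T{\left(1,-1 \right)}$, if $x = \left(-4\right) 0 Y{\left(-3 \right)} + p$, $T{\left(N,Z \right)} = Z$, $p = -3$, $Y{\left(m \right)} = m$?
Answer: $23$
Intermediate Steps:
$S{\left(y \right)} = - 20 y$ ($S{\left(y \right)} = - 4 y 5 = - 20 y$)
$x = -3$ ($x = \left(-4\right) 0 \left(-3\right) - 3 = 0 \left(-3\right) - 3 = 0 - 3 = -3$)
$S{\left(-1 \right)} + x T{\left(1,-1 \right)} = \left(-20\right) \left(-1\right) - -3 = 20 + 3 = 23$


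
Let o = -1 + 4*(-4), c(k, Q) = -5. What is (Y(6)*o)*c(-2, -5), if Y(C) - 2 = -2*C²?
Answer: -5950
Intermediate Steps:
Y(C) = 2 - 2*C²
o = -17 (o = -1 - 16 = -17)
(Y(6)*o)*c(-2, -5) = ((2 - 2*6²)*(-17))*(-5) = ((2 - 2*36)*(-17))*(-5) = ((2 - 72)*(-17))*(-5) = -70*(-17)*(-5) = 1190*(-5) = -5950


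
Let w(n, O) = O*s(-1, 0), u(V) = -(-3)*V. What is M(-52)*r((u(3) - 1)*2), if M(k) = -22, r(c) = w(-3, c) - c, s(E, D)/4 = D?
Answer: 352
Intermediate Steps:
s(E, D) = 4*D
u(V) = 3*V
w(n, O) = 0 (w(n, O) = O*(4*0) = O*0 = 0)
r(c) = -c (r(c) = 0 - c = -c)
M(-52)*r((u(3) - 1)*2) = -(-22)*(3*3 - 1)*2 = -(-22)*(9 - 1)*2 = -(-22)*8*2 = -(-22)*16 = -22*(-16) = 352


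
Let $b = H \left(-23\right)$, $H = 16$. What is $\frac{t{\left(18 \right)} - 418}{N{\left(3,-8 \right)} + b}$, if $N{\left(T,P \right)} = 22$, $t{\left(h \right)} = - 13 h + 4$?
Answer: $\frac{324}{173} \approx 1.8728$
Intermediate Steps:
$t{\left(h \right)} = 4 - 13 h$
$b = -368$ ($b = 16 \left(-23\right) = -368$)
$\frac{t{\left(18 \right)} - 418}{N{\left(3,-8 \right)} + b} = \frac{\left(4 - 234\right) - 418}{22 - 368} = \frac{\left(4 - 234\right) - 418}{-346} = \left(-230 - 418\right) \left(- \frac{1}{346}\right) = \left(-648\right) \left(- \frac{1}{346}\right) = \frac{324}{173}$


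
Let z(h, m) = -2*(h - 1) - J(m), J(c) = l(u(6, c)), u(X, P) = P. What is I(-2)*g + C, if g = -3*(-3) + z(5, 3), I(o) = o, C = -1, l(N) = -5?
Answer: -13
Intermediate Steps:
J(c) = -5
z(h, m) = 7 - 2*h (z(h, m) = -2*(h - 1) - 1*(-5) = -2*(-1 + h) + 5 = (2 - 2*h) + 5 = 7 - 2*h)
g = 6 (g = -3*(-3) + (7 - 2*5) = 9 + (7 - 10) = 9 - 3 = 6)
I(-2)*g + C = -2*6 - 1 = -12 - 1 = -13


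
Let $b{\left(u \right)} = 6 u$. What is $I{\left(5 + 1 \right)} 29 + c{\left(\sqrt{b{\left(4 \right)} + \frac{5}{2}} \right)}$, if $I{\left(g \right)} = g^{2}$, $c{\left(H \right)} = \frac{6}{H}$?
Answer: $1044 + \frac{6 \sqrt{106}}{53} \approx 1045.2$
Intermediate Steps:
$I{\left(5 + 1 \right)} 29 + c{\left(\sqrt{b{\left(4 \right)} + \frac{5}{2}} \right)} = \left(5 + 1\right)^{2} \cdot 29 + \frac{6}{\sqrt{6 \cdot 4 + \frac{5}{2}}} = 6^{2} \cdot 29 + \frac{6}{\sqrt{24 + 5 \cdot \frac{1}{2}}} = 36 \cdot 29 + \frac{6}{\sqrt{24 + \frac{5}{2}}} = 1044 + \frac{6}{\sqrt{\frac{53}{2}}} = 1044 + \frac{6}{\frac{1}{2} \sqrt{106}} = 1044 + 6 \frac{\sqrt{106}}{53} = 1044 + \frac{6 \sqrt{106}}{53}$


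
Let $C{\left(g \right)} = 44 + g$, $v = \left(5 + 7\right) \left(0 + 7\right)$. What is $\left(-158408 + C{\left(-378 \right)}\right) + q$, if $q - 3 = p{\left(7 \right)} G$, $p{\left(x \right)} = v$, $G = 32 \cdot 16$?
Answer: $-115731$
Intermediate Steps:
$G = 512$
$v = 84$ ($v = 12 \cdot 7 = 84$)
$p{\left(x \right)} = 84$
$q = 43011$ ($q = 3 + 84 \cdot 512 = 3 + 43008 = 43011$)
$\left(-158408 + C{\left(-378 \right)}\right) + q = \left(-158408 + \left(44 - 378\right)\right) + 43011 = \left(-158408 - 334\right) + 43011 = -158742 + 43011 = -115731$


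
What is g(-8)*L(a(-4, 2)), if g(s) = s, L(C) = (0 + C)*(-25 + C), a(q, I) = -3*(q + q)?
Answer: 192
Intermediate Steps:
a(q, I) = -6*q
L(C) = C*(-25 + C)
g(-8)*L(a(-4, 2)) = -8*(-6*(-4))*(-25 - 6*(-4)) = -192*(-25 + 24) = -192*(-1) = -8*(-24) = 192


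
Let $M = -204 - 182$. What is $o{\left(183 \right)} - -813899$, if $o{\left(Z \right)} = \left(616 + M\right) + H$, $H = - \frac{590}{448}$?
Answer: $\frac{182364601}{224} \approx 8.1413 \cdot 10^{5}$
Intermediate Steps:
$M = -386$
$H = - \frac{295}{224}$ ($H = \left(-590\right) \frac{1}{448} = - \frac{295}{224} \approx -1.317$)
$o{\left(Z \right)} = \frac{51225}{224}$ ($o{\left(Z \right)} = \left(616 - 386\right) - \frac{295}{224} = 230 - \frac{295}{224} = \frac{51225}{224}$)
$o{\left(183 \right)} - -813899 = \frac{51225}{224} - -813899 = \frac{51225}{224} + 813899 = \frac{182364601}{224}$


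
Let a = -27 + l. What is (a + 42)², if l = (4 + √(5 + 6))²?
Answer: 2468 + 672*√11 ≈ 4696.8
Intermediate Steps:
l = (4 + √11)² ≈ 53.533
a = -27 + (4 + √11)² ≈ 26.533
(a + 42)² = (8*√11 + 42)² = (42 + 8*√11)²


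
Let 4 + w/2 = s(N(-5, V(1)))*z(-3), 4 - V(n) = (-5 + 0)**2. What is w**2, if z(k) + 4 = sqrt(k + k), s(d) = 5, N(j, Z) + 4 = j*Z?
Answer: 1704 - 960*I*sqrt(6) ≈ 1704.0 - 2351.5*I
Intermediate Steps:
V(n) = -21 (V(n) = 4 - (-5 + 0)**2 = 4 - 1*(-5)**2 = 4 - 1*25 = 4 - 25 = -21)
N(j, Z) = -4 + Z*j (N(j, Z) = -4 + j*Z = -4 + Z*j)
z(k) = -4 + sqrt(2)*sqrt(k) (z(k) = -4 + sqrt(k + k) = -4 + sqrt(2*k) = -4 + sqrt(2)*sqrt(k))
w = -48 + 10*I*sqrt(6) (w = -8 + 2*(5*(-4 + sqrt(2)*sqrt(-3))) = -8 + 2*(5*(-4 + sqrt(2)*(I*sqrt(3)))) = -8 + 2*(5*(-4 + I*sqrt(6))) = -8 + 2*(-20 + 5*I*sqrt(6)) = -8 + (-40 + 10*I*sqrt(6)) = -48 + 10*I*sqrt(6) ≈ -48.0 + 24.495*I)
w**2 = (-48 + 10*I*sqrt(6))**2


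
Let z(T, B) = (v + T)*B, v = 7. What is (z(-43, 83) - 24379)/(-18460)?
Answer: 27367/18460 ≈ 1.4825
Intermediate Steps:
z(T, B) = B*(7 + T) (z(T, B) = (7 + T)*B = B*(7 + T))
(z(-43, 83) - 24379)/(-18460) = (83*(7 - 43) - 24379)/(-18460) = (83*(-36) - 24379)*(-1/18460) = (-2988 - 24379)*(-1/18460) = -27367*(-1/18460) = 27367/18460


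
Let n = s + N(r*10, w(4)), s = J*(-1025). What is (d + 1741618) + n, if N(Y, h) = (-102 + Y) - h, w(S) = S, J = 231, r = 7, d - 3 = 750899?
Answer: 2255709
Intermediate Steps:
d = 750902 (d = 3 + 750899 = 750902)
s = -236775 (s = 231*(-1025) = -236775)
N(Y, h) = -102 + Y - h
n = -236811 (n = -236775 + (-102 + 7*10 - 1*4) = -236775 + (-102 + 70 - 4) = -236775 - 36 = -236811)
(d + 1741618) + n = (750902 + 1741618) - 236811 = 2492520 - 236811 = 2255709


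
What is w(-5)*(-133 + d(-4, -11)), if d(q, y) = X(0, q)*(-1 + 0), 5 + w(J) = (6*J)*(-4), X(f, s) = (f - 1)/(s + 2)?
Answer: -30705/2 ≈ -15353.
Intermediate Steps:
X(f, s) = (-1 + f)/(2 + s)
w(J) = -5 - 24*J (w(J) = -5 + (6*J)*(-4) = -5 - 24*J)
d(q, y) = 1/(2 + q) (d(q, y) = ((-1 + 0)/(2 + q))*(-1 + 0) = (-1/(2 + q))*(-1) = -1/(2 + q)*(-1) = 1/(2 + q))
w(-5)*(-133 + d(-4, -11)) = (-5 - 24*(-5))*(-133 + 1/(2 - 4)) = (-5 + 120)*(-133 + 1/(-2)) = 115*(-133 - ½) = 115*(-267/2) = -30705/2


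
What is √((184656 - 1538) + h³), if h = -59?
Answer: I*√22261 ≈ 149.2*I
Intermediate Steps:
√((184656 - 1538) + h³) = √((184656 - 1538) + (-59)³) = √(183118 - 205379) = √(-22261) = I*√22261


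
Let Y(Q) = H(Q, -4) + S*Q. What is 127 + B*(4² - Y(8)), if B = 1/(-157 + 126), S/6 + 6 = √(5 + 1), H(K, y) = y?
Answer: 3629/31 + 48*√6/31 ≈ 120.86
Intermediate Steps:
S = -36 + 6*√6 (S = -36 + 6*√(5 + 1) = -36 + 6*√6 ≈ -21.303)
B = -1/31 (B = 1/(-31) = -1/31 ≈ -0.032258)
Y(Q) = -4 + Q*(-36 + 6*√6) (Y(Q) = -4 + (-36 + 6*√6)*Q = -4 + Q*(-36 + 6*√6))
127 + B*(4² - Y(8)) = 127 - (4² - (-4 - 36*8 + 6*8*√6))/31 = 127 - (16 - (-4 - 288 + 48*√6))/31 = 127 - (16 - (-292 + 48*√6))/31 = 127 - (16 + (292 - 48*√6))/31 = 127 - (308 - 48*√6)/31 = 127 + (-308/31 + 48*√6/31) = 3629/31 + 48*√6/31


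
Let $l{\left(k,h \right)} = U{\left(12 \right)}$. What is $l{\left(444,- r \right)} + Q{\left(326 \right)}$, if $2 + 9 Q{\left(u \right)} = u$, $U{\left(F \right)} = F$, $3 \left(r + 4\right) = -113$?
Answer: $48$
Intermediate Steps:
$r = - \frac{125}{3}$ ($r = -4 + \frac{1}{3} \left(-113\right) = -4 - \frac{113}{3} = - \frac{125}{3} \approx -41.667$)
$l{\left(k,h \right)} = 12$
$Q{\left(u \right)} = - \frac{2}{9} + \frac{u}{9}$
$l{\left(444,- r \right)} + Q{\left(326 \right)} = 12 + \left(- \frac{2}{9} + \frac{1}{9} \cdot 326\right) = 12 + \left(- \frac{2}{9} + \frac{326}{9}\right) = 12 + 36 = 48$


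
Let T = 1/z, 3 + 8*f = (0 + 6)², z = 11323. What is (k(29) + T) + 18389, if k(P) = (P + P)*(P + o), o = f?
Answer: 919891847/45292 ≈ 20310.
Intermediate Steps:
f = 33/8 (f = -3/8 + (0 + 6)²/8 = -3/8 + (⅛)*6² = -3/8 + (⅛)*36 = -3/8 + 9/2 = 33/8 ≈ 4.1250)
o = 33/8 ≈ 4.1250
T = 1/11323 ≈ 8.8316e-5
k(P) = 2*P*(33/8 + P) (k(P) = (P + P)*(P + 33/8) = (2*P)*(33/8 + P) = 2*P*(33/8 + P))
(k(29) + T) + 18389 = ((¼)*29*(33 + 8*29) + 1/11323) + 18389 = ((¼)*29*(33 + 232) + 1/11323) + 18389 = ((¼)*29*265 + 1/11323) + 18389 = (7685/4 + 1/11323) + 18389 = 87017259/45292 + 18389 = 919891847/45292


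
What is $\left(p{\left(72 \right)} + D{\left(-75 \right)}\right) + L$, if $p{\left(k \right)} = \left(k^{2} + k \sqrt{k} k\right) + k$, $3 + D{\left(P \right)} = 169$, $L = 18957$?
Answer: $24379 + 31104 \sqrt{2} \approx 68367.0$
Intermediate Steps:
$D{\left(P \right)} = 166$ ($D{\left(P \right)} = -3 + 169 = 166$)
$p{\left(k \right)} = k + k^{2} + k^{\frac{5}{2}}$ ($p{\left(k \right)} = \left(k^{2} + k^{\frac{3}{2}} k\right) + k = \left(k^{2} + k^{\frac{5}{2}}\right) + k = k + k^{2} + k^{\frac{5}{2}}$)
$\left(p{\left(72 \right)} + D{\left(-75 \right)}\right) + L = \left(\left(72 + 72^{2} + 72^{\frac{5}{2}}\right) + 166\right) + 18957 = \left(\left(72 + 5184 + 31104 \sqrt{2}\right) + 166\right) + 18957 = \left(\left(5256 + 31104 \sqrt{2}\right) + 166\right) + 18957 = \left(5422 + 31104 \sqrt{2}\right) + 18957 = 24379 + 31104 \sqrt{2}$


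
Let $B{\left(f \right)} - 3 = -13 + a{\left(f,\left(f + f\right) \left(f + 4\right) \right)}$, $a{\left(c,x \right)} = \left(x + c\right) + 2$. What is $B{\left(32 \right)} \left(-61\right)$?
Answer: $-142008$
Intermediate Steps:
$a{\left(c,x \right)} = 2 + c + x$ ($a{\left(c,x \right)} = \left(c + x\right) + 2 = 2 + c + x$)
$B{\left(f \right)} = -8 + f + 2 f \left(4 + f\right)$ ($B{\left(f \right)} = 3 - \left(11 - f - \left(f + f\right) \left(f + 4\right)\right) = 3 - \left(11 - f - 2 f \left(4 + f\right)\right) = 3 + \left(-11 + f + 2 f \left(4 + f\right)\right) = -8 + f + 2 f \left(4 + f\right)$)
$B{\left(32 \right)} \left(-61\right) = \left(-8 + 32 + 2 \cdot 32 \left(4 + 32\right)\right) \left(-61\right) = \left(-8 + 32 + 2 \cdot 32 \cdot 36\right) \left(-61\right) = \left(-8 + 32 + 2304\right) \left(-61\right) = 2328 \left(-61\right) = -142008$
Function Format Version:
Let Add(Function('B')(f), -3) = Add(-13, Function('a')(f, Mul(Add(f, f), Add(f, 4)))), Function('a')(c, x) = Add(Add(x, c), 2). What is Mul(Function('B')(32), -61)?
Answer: -142008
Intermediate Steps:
Function('a')(c, x) = Add(2, c, x) (Function('a')(c, x) = Add(Add(c, x), 2) = Add(2, c, x))
Function('B')(f) = Add(-8, f, Mul(2, f, Add(4, f))) (Function('B')(f) = Add(3, Add(-13, Add(2, f, Mul(Add(f, f), Add(f, 4))))) = Add(3, Add(-13, Add(2, f, Mul(Mul(2, f), Add(4, f))))) = Add(3, Add(-13, Add(2, f, Mul(2, f, Add(4, f))))) = Add(3, Add(-11, f, Mul(2, f, Add(4, f)))) = Add(-8, f, Mul(2, f, Add(4, f))))
Mul(Function('B')(32), -61) = Mul(Add(-8, 32, Mul(2, 32, Add(4, 32))), -61) = Mul(Add(-8, 32, Mul(2, 32, 36)), -61) = Mul(Add(-8, 32, 2304), -61) = Mul(2328, -61) = -142008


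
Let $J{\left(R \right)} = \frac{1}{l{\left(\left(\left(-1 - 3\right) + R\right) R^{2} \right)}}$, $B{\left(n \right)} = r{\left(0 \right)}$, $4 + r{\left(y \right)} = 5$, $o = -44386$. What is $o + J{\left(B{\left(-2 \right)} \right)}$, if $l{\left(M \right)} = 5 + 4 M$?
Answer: $- \frac{310703}{7} \approx -44386.0$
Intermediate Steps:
$r{\left(y \right)} = 1$ ($r{\left(y \right)} = -4 + 5 = 1$)
$B{\left(n \right)} = 1$
$J{\left(R \right)} = \frac{1}{5 + 4 R^{2} \left(-4 + R\right)}$ ($J{\left(R \right)} = \frac{1}{5 + 4 \left(\left(-1 - 3\right) + R\right) R^{2}} = \frac{1}{5 + 4 \left(-4 + R\right) R^{2}} = \frac{1}{5 + 4 R^{2} \left(-4 + R\right)}$)
$o + J{\left(B{\left(-2 \right)} \right)} = -44386 + \frac{1}{5 + 4 \cdot 1^{2} \left(-4 + 1\right)} = -44386 + \frac{1}{5 + 4 \cdot 1 \left(-3\right)} = -44386 + \frac{1}{5 - 12} = -44386 + \frac{1}{-7} = -44386 - \frac{1}{7} = - \frac{310703}{7}$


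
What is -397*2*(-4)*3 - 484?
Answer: 9044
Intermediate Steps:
-397*2*(-4)*3 - 484 = -(-3176)*3 - 484 = -397*(-24) - 484 = 9528 - 484 = 9044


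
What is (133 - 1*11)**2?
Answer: 14884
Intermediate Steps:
(133 - 1*11)**2 = (133 - 11)**2 = 122**2 = 14884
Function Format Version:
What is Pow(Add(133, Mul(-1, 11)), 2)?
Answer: 14884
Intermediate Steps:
Pow(Add(133, Mul(-1, 11)), 2) = Pow(Add(133, -11), 2) = Pow(122, 2) = 14884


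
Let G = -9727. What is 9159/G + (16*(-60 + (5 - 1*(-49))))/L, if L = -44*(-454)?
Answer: -323757/342089 ≈ -0.94641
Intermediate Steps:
L = 19976
9159/G + (16*(-60 + (5 - 1*(-49))))/L = 9159/(-9727) + (16*(-60 + (5 - 1*(-49))))/19976 = 9159*(-1/9727) + (16*(-60 + (5 + 49)))*(1/19976) = -129/137 + (16*(-60 + 54))*(1/19976) = -129/137 + (16*(-6))*(1/19976) = -129/137 - 96*1/19976 = -129/137 - 12/2497 = -323757/342089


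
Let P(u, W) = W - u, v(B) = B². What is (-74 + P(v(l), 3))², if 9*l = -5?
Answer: 33362176/6561 ≈ 5084.9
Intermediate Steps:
l = -5/9 (l = (⅑)*(-5) = -5/9 ≈ -0.55556)
(-74 + P(v(l), 3))² = (-74 + (3 - (-5/9)²))² = (-74 + (3 - 1*25/81))² = (-74 + (3 - 25/81))² = (-74 + 218/81)² = (-5776/81)² = 33362176/6561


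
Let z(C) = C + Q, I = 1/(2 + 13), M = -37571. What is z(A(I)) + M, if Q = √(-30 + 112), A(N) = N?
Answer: -563564/15 + √82 ≈ -37562.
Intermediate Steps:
I = 1/15 ≈ 0.066667
Q = √82 ≈ 9.0554
z(C) = C + √82
z(A(I)) + M = (1/15 + √82) - 37571 = -563564/15 + √82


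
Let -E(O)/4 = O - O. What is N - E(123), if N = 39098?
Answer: 39098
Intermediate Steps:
E(O) = 0 (E(O) = -4*(O - O) = -4*0 = 0)
N - E(123) = 39098 - 1*0 = 39098 + 0 = 39098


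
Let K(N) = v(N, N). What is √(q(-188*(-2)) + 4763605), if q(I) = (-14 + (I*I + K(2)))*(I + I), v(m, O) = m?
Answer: 3*√12341037 ≈ 10539.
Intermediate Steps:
K(N) = N
q(I) = 2*I*(-12 + I²) (q(I) = (-14 + (I*I + 2))*(I + I) = (-14 + (I² + 2))*(2*I) = (-14 + (2 + I²))*(2*I) = (-12 + I²)*(2*I) = 2*I*(-12 + I²))
√(q(-188*(-2)) + 4763605) = √(2*(-188*(-2))*(-12 + (-188*(-2))²) + 4763605) = √(2*376*(-12 + 376²) + 4763605) = √(2*376*(-12 + 141376) + 4763605) = √(2*376*141364 + 4763605) = √(106305728 + 4763605) = √111069333 = 3*√12341037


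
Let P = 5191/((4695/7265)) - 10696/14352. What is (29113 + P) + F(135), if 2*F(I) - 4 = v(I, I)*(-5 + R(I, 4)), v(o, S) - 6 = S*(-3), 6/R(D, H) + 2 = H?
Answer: 21082770581/561522 ≈ 37546.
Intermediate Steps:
R(D, H) = 6/(-2 + H)
v(o, S) = 6 - 3*S (v(o, S) = 6 + S*(-3) = 6 - 3*S)
F(I) = -4 + 3*I (F(I) = 2 + ((6 - 3*I)*(-5 + 6/(-2 + 4)))/2 = 2 + ((6 - 3*I)*(-5 + 6/2))/2 = 2 + ((6 - 3*I)*(-5 + 6*(½)))/2 = 2 + ((6 - 3*I)*(-5 + 3))/2 = 2 + ((6 - 3*I)*(-2))/2 = 2 + (-12 + 6*I)/2 = 2 + (-6 + 3*I) = -4 + 3*I)
P = 4510010273/561522 (P = 5191/((4695*(1/7265))) - 10696*1/14352 = 5191/(939/1453) - 1337/1794 = 5191*(1453/939) - 1337/1794 = 7542523/939 - 1337/1794 = 4510010273/561522 ≈ 8031.8)
(29113 + P) + F(135) = (29113 + 4510010273/561522) + (-4 + 3*135) = 20857600259/561522 + (-4 + 405) = 20857600259/561522 + 401 = 21082770581/561522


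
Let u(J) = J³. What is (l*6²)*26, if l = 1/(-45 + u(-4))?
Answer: -936/109 ≈ -8.5872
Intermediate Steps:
l = -1/109 (l = 1/(-45 + (-4)³) = 1/(-45 - 64) = 1/(-109) = -1/109 ≈ -0.0091743)
(l*6²)*26 = -1/109*6²*26 = -1/109*36*26 = -36/109*26 = -936/109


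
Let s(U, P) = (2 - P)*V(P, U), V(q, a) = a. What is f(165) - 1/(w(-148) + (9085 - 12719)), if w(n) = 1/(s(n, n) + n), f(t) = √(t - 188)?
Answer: 22348/81212633 + I*√23 ≈ 0.00027518 + 4.7958*I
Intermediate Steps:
f(t) = √(-188 + t)
s(U, P) = U*(2 - P) (s(U, P) = (2 - P)*U = U*(2 - P))
w(n) = 1/(n + n*(2 - n)) (w(n) = 1/(n*(2 - n) + n) = 1/(n + n*(2 - n)))
f(165) - 1/(w(-148) + (9085 - 12719)) = √(-188 + 165) - 1/(-1/(-148*(-3 - 148)) + (9085 - 12719)) = √(-23) - 1/(-1*(-1/148)/(-151) - 3634) = I*√23 - 1/(-1*(-1/148)*(-1/151) - 3634) = I*√23 - 1/(-1/22348 - 3634) = I*√23 - 1/(-81212633/22348) = I*√23 - 1*(-22348/81212633) = I*√23 + 22348/81212633 = 22348/81212633 + I*√23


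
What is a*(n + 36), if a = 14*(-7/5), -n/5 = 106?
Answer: 48412/5 ≈ 9682.4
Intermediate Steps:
n = -530 (n = -5*106 = -530)
a = -98/5 (a = 14*(-7*⅕) = 14*(-7/5) = -98/5 ≈ -19.600)
a*(n + 36) = -98*(-530 + 36)/5 = -98/5*(-494) = 48412/5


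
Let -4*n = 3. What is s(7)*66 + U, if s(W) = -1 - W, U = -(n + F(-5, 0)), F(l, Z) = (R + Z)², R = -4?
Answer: -2173/4 ≈ -543.25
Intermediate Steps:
n = -¾ (n = -¼*3 = -¾ ≈ -0.75000)
F(l, Z) = (-4 + Z)²
U = -61/4 (U = -(-¾ + (-4 + 0)²) = -(-¾ + (-4)²) = -(-¾ + 16) = -1*61/4 = -61/4 ≈ -15.250)
s(7)*66 + U = (-1 - 1*7)*66 - 61/4 = (-1 - 7)*66 - 61/4 = -8*66 - 61/4 = -528 - 61/4 = -2173/4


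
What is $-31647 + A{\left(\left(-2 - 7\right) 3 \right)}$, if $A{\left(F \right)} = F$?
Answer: $-31674$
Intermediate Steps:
$-31647 + A{\left(\left(-2 - 7\right) 3 \right)} = -31647 + \left(-2 - 7\right) 3 = -31647 - 27 = -31674$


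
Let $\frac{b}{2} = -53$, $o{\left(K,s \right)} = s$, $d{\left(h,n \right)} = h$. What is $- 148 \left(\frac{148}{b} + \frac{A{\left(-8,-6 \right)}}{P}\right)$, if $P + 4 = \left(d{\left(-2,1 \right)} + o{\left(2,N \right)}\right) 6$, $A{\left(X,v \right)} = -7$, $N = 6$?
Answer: $\frac{68487}{265} \approx 258.44$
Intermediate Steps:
$b = -106$ ($b = 2 \left(-53\right) = -106$)
$P = 20$ ($P = -4 + \left(-2 + 6\right) 6 = -4 + 4 \cdot 6 = -4 + 24 = 20$)
$- 148 \left(\frac{148}{b} + \frac{A{\left(-8,-6 \right)}}{P}\right) = - 148 \left(\frac{148}{-106} - \frac{7}{20}\right) = - 148 \left(148 \left(- \frac{1}{106}\right) - \frac{7}{20}\right) = - 148 \left(- \frac{74}{53} - \frac{7}{20}\right) = \left(-148\right) \left(- \frac{1851}{1060}\right) = \frac{68487}{265}$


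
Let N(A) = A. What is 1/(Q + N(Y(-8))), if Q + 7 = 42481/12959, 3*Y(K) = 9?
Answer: -12959/9355 ≈ -1.3852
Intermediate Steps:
Y(K) = 3 (Y(K) = (⅓)*9 = 3)
Q = -48232/12959 (Q = -7 + 42481/12959 = -48232/12959 ≈ -3.7219)
1/(Q + N(Y(-8))) = 1/(-48232/12959 + 3) = 1/(-9355/12959) = -12959/9355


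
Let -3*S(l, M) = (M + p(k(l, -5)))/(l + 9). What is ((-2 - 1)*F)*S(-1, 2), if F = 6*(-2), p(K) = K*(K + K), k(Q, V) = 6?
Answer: -111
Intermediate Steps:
p(K) = 2*K**2 (p(K) = K*(2*K) = 2*K**2)
F = -12
S(l, M) = -(72 + M)/(3*(9 + l)) (S(l, M) = -(M + 2*6**2)/(3*(l + 9)) = -(M + 2*36)/(3*(9 + l)) = -(M + 72)/(3*(9 + l)) = -(72 + M)/(3*(9 + l)))
((-2 - 1)*F)*S(-1, 2) = ((-2 - 1)*(-12))*((-72 - 1*2)/(3*(9 - 1))) = (-3*(-12))*((1/3)*(-72 - 2)/8) = 36*((1/3)*(1/8)*(-74)) = 36*(-37/12) = -111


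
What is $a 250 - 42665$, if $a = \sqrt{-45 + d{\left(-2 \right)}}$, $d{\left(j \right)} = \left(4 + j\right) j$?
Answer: $-42665 + 1750 i \approx -42665.0 + 1750.0 i$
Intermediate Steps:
$d{\left(j \right)} = j \left(4 + j\right)$
$a = 7 i$ ($a = \sqrt{-45 - 2 \left(4 - 2\right)} = \sqrt{-45 - 4} = \sqrt{-49} = 7 i \approx 7.0 i$)
$a 250 - 42665 = 7 i 250 - 42665 = 1750 i - 42665 = -42665 + 1750 i$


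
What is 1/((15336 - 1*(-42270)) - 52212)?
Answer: 1/5394 ≈ 0.00018539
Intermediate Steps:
1/((15336 - 1*(-42270)) - 52212) = 1/((15336 + 42270) - 52212) = 1/(57606 - 52212) = 1/5394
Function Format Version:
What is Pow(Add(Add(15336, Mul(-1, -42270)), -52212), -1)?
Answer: Rational(1, 5394) ≈ 0.00018539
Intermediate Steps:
Pow(Add(Add(15336, Mul(-1, -42270)), -52212), -1) = Pow(Add(Add(15336, 42270), -52212), -1) = Pow(Add(57606, -52212), -1) = Pow(5394, -1) = Rational(1, 5394)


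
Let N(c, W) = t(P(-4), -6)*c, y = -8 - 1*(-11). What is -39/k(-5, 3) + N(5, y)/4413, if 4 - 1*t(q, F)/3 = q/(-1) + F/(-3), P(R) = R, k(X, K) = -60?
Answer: 18923/29420 ≈ 0.64320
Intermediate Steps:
y = 3 (y = -8 + 11 = 3)
t(q, F) = 12 + F + 3*q (t(q, F) = 12 - 3*(q/(-1) + F/(-3)) = 12 - 3*(q*(-1) + F*(-⅓)) = 12 - 3*(-q - F/3) = 12 + (F + 3*q) = 12 + F + 3*q)
N(c, W) = -6*c (N(c, W) = (12 - 6 + 3*(-4))*c = (12 - 6 - 12)*c = -6*c)
-39/k(-5, 3) + N(5, y)/4413 = -39/(-60) - 6*5/4413 = -39*(-1/60) - 30*1/4413 = 13/20 - 10/1471 = 18923/29420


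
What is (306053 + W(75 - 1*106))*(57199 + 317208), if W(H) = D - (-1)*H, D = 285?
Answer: 114683484949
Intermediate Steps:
W(H) = 285 + H (W(H) = 285 - (-1)*H = 285 + H)
(306053 + W(75 - 1*106))*(57199 + 317208) = (306053 + (285 + (75 - 1*106)))*(57199 + 317208) = (306053 + (285 + (75 - 106)))*374407 = (306053 + (285 - 31))*374407 = (306053 + 254)*374407 = 306307*374407 = 114683484949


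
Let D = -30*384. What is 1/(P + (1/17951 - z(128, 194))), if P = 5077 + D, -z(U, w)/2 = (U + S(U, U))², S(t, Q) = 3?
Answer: 17951/500455930 ≈ 3.5869e-5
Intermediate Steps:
D = -11520
z(U, w) = -2*(3 + U)² (z(U, w) = -2*(U + 3)² = -2*(3 + U)²)
P = -6443 (P = 5077 - 11520 = -6443)
1/(P + (1/17951 - z(128, 194))) = 1/(-6443 + (1/17951 - (-2)*(3 + 128)²)) = 1/(-6443 + (1/17951 - (-2)*131²)) = 1/(-6443 + (1/17951 - (-2)*17161)) = 1/(-6443 + (1/17951 - 1*(-34322))) = 1/(-6443 + (1/17951 + 34322)) = 1/(-6443 + 616114223/17951) = 1/(500455930/17951) = 17951/500455930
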